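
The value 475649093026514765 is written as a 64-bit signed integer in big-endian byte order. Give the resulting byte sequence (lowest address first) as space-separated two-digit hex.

06 99 D8 54 7B 95 07 4D

475649093026514765 in hexadecimal, padded to 64 bits, is 0x0699D8547B95074D.
Split into bytes (most-significant first): 06 99 D8 54 7B 95 07 4D.
In big-endian order the high byte comes first in memory.
So the memory order matches the most-significant-first order: 06 99 D8 54 7B 95 07 4D.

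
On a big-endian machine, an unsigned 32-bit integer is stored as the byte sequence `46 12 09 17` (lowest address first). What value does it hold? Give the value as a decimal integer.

1175587095

Big-endian stores the most-significant byte at the lowest address.
The bytes are already most-significant first: 0x46120917.
0x46120917 = 1175587095.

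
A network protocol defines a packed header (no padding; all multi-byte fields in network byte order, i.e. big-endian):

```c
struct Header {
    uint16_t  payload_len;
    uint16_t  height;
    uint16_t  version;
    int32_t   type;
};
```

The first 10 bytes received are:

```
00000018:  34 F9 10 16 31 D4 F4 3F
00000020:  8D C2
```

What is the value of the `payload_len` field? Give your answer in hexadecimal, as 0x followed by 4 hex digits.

0x34F9

`payload_len` is the first field, at byte offset 0, occupying 2 bytes.
Bytes at offsets 0..1: 34 F9.
Big-endian: lowest address holds the most-significant byte.
The bytes are already most-significant first: 0x34F9.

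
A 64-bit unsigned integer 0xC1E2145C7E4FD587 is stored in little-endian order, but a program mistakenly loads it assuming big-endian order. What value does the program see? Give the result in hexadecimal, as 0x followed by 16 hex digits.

Stored little-endian, the bytes at ascending addresses are 87 D5 4F 7E 5C 14 E2 C1.
Read back as big-endian, the last byte is least significant, giving 0x87D54F7E5C14E2C1.

0x87D54F7E5C14E2C1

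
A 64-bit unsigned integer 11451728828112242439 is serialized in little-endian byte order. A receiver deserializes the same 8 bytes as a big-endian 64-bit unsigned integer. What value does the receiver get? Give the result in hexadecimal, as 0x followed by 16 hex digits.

0x0707BBFFB1B6EC9E

11451728828112242439 in 64-bit hexadecimal is 0x9EECB6B1FFBB0707.
Stored little-endian, the bytes at ascending addresses are 07 07 BB FF B1 B6 EC 9E.
Read back as big-endian, the last byte is least significant, giving 0x0707BBFFB1B6EC9E.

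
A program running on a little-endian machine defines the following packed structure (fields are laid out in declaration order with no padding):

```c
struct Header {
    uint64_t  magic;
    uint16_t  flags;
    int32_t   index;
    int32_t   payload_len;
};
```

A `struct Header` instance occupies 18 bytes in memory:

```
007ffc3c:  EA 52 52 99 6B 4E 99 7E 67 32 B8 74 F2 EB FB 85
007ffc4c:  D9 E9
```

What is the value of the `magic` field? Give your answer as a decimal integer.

`magic` is the first field, at byte offset 0, occupying 8 bytes.
Bytes at offsets 0..7: EA 52 52 99 6B 4E 99 7E.
Little-endian stores the least-significant byte at the lowest address.
Reassemble most-significant byte first: 7E 99 4E 6B 99 52 52 EA → 0x7E994E6B995252EA.
0x7E994E6B995252EA = 9122408744256426730.

9122408744256426730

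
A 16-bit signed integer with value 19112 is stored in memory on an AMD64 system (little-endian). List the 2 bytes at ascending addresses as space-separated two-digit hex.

A8 4A

19112 in hexadecimal, padded to 16 bits, is 0x4AA8.
Split into bytes (most-significant first): 4A A8.
Little-endian stores the least-significant byte at the lowest address.
So at ascending addresses the bytes are A8 4A.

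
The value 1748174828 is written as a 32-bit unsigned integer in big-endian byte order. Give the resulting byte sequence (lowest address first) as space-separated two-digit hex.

1748174828 in hexadecimal, padded to 32 bits, is 0x683307EC.
Split into bytes (most-significant first): 68 33 07 EC.
In big-endian order the high byte comes first in memory.
So the memory order matches the most-significant-first order: 68 33 07 EC.

68 33 07 EC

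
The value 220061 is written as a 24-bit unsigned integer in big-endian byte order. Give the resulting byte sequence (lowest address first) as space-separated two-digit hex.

220061 in hexadecimal, padded to 24 bits, is 0x035B9D.
Split into bytes (most-significant first): 03 5B 9D.
In big-endian order the high byte comes first in memory.
So the memory order matches the most-significant-first order: 03 5B 9D.

03 5B 9D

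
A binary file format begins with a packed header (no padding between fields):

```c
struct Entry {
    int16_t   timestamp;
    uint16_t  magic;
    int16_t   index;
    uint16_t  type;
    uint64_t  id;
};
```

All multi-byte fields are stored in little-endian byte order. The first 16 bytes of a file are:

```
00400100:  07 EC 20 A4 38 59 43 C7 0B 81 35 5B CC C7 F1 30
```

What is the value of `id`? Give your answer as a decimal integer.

3526819663725297931

`id` follows `timestamp` (2 B), `magic` (2 B), `index` (2 B), `type` (2 B), so it starts at offset 2 + 2 + 2 + 2 = 8 and occupies 8 bytes.
Bytes at offsets 8..15: 0B 81 35 5B CC C7 F1 30.
In little-endian order the low byte comes first in memory.
Reassemble most-significant byte first: 30 F1 C7 CC 5B 35 81 0B → 0x30F1C7CC5B35810B.
0x30F1C7CC5B35810B = 3526819663725297931.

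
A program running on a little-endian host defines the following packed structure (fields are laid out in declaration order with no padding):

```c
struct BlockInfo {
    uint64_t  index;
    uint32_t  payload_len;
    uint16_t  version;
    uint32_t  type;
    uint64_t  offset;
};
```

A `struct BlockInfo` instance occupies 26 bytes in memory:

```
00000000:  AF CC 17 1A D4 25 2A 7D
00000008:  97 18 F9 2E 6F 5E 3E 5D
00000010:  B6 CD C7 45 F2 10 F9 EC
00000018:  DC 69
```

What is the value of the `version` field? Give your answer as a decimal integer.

`version` follows `index` (8 B), `payload_len` (4 B), so it starts at offset 8 + 4 = 12 and occupies 2 bytes.
Bytes at offsets 12..13: 6F 5E.
Little-endian stores the least-significant byte at the lowest address.
Reassemble most-significant byte first: 5E 6F → 0x5E6F.
0x5E6F = 24175.

24175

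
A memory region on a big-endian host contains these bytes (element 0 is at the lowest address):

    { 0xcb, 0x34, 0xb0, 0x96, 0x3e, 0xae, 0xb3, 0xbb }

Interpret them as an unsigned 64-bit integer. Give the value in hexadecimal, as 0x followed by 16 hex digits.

Big-endian: lowest address holds the most-significant byte.
The bytes are already most-significant first: 0xCB34B0963EAEB3BB.

0xCB34B0963EAEB3BB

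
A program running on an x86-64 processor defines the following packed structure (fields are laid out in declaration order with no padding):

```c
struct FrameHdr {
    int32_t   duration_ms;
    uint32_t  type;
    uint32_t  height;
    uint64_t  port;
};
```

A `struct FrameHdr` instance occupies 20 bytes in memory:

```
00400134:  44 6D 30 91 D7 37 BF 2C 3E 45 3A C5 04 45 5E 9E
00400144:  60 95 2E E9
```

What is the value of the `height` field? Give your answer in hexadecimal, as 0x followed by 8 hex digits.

`height` follows `duration_ms` (4 B), `type` (4 B), so it starts at offset 4 + 4 = 8 and occupies 4 bytes.
Bytes at offsets 8..11: 3E 45 3A C5.
In little-endian order the low byte comes first in memory.
Reassemble most-significant byte first: C5 3A 45 3E → 0xC53A453E.

0xC53A453E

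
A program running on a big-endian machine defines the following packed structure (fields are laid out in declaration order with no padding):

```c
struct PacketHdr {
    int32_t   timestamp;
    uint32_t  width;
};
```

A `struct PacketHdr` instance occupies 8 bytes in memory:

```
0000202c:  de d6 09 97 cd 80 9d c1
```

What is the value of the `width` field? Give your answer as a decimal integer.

3447758273

`width` follows `timestamp` (4 bytes), so it starts at byte offset 4 and occupies 4 bytes.
Bytes at offsets 4..7: CD 80 9D C1.
Big-endian: lowest address holds the most-significant byte.
The bytes are already most-significant first: 0xCD809DC1.
0xCD809DC1 = 3447758273.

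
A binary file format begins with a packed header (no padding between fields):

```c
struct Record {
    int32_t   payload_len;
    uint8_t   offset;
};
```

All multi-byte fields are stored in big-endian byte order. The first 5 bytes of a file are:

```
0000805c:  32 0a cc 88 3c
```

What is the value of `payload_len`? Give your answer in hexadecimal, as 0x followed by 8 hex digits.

`payload_len` is the first field, at byte offset 0, occupying 4 bytes.
Bytes at offsets 0..3: 32 0A CC 88.
Big-endian: lowest address holds the most-significant byte.
The bytes are already most-significant first: 0x320ACC88.

0x320ACC88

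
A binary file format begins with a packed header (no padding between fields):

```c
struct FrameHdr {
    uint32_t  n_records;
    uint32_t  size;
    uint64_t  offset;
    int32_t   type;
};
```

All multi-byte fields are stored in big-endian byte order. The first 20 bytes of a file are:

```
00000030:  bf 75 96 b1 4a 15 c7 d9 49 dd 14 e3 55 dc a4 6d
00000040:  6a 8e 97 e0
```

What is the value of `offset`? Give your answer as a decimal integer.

5322433301252449389

`offset` follows `n_records` (4 B), `size` (4 B), so it starts at offset 4 + 4 = 8 and occupies 8 bytes.
Bytes at offsets 8..15: 49 DD 14 E3 55 DC A4 6D.
Big-endian: lowest address holds the most-significant byte.
The bytes are already most-significant first: 0x49DD14E355DCA46D.
0x49DD14E355DCA46D = 5322433301252449389.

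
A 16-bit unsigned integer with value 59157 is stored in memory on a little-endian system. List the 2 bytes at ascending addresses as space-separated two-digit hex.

59157 in hexadecimal, padded to 16 bits, is 0xE715.
Split into bytes (most-significant first): E7 15.
Little-endian: lowest address holds the least-significant byte.
So at ascending addresses the bytes are 15 E7.

15 E7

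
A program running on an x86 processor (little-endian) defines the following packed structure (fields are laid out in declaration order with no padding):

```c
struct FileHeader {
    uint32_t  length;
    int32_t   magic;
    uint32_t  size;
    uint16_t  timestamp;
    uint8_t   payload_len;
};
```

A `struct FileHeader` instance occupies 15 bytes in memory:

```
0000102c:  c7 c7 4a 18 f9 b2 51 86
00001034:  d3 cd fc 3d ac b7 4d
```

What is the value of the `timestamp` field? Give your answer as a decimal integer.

47020

`timestamp` follows `length` (4 B), `magic` (4 B), `size` (4 B), so it starts at offset 4 + 4 + 4 = 12 and occupies 2 bytes.
Bytes at offsets 12..13: AC B7.
Little-endian stores the least-significant byte at the lowest address.
Reassemble most-significant byte first: B7 AC → 0xB7AC.
0xB7AC = 47020.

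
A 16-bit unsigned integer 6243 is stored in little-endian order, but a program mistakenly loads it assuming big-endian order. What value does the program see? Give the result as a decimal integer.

25368

6243 in 16-bit hexadecimal is 0x1863.
Stored little-endian, the bytes at ascending addresses are 63 18.
Read back as big-endian, the last byte is least significant, giving 0x6318.
0x6318 = 25368.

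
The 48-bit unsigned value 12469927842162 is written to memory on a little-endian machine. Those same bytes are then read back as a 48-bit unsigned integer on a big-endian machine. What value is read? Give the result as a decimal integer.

125969753003787

12469927842162 in 48-bit hexadecimal is 0x0B57619E9172.
Stored little-endian, the bytes at ascending addresses are 72 91 9E 61 57 0B.
Read back as big-endian, the last byte is least significant, giving 0x72919E61570B.
0x72919E61570B = 125969753003787.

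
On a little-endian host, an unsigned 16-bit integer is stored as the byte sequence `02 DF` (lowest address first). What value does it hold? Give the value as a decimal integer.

57090

Little-endian stores the least-significant byte at the lowest address.
Reassemble most-significant byte first: DF 02 → 0xDF02.
0xDF02 = 57090.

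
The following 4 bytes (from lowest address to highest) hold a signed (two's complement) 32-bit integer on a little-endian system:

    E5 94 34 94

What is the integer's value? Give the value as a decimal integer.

-1808493339

Little-endian stores the least-significant byte at the lowest address.
Reassemble most-significant byte first: 94 34 94 E5 → 0x943494E5.
Top bit is set, so as a signed 32-bit value this is 0x943494E5 − 2^32 = -1808493339.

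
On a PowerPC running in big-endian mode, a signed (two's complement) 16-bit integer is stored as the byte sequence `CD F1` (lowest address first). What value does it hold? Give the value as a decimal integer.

-12815

Big-endian: lowest address holds the most-significant byte.
The bytes are already most-significant first: 0xCDF1.
Top bit is set, so as a signed 16-bit value this is 0xCDF1 − 2^16 = -12815.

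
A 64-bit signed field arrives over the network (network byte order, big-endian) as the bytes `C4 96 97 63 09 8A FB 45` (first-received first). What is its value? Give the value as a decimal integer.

-4281067944151418043

Big-endian: lowest address holds the most-significant byte.
The bytes are already most-significant first: 0xC4969763098AFB45.
Top bit is set, so as a signed 64-bit value this is 0xC4969763098AFB45 − 2^64 = -4281067944151418043.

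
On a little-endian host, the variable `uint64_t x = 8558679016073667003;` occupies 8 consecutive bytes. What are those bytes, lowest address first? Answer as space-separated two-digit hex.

8558679016073667003 in hexadecimal, padded to 64 bits, is 0x76C6893823A921BB.
Split into bytes (most-significant first): 76 C6 89 38 23 A9 21 BB.
Little-endian: lowest address holds the least-significant byte.
So at ascending addresses the bytes are BB 21 A9 23 38 89 C6 76.

BB 21 A9 23 38 89 C6 76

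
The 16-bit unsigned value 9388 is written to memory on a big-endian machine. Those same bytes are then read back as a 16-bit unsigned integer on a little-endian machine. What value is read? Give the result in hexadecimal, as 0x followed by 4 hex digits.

0xAC24

9388 in 16-bit hexadecimal is 0x24AC.
Stored big-endian, the bytes at ascending addresses are 24 AC.
Read back as little-endian, the first byte is least significant, giving 0xAC24.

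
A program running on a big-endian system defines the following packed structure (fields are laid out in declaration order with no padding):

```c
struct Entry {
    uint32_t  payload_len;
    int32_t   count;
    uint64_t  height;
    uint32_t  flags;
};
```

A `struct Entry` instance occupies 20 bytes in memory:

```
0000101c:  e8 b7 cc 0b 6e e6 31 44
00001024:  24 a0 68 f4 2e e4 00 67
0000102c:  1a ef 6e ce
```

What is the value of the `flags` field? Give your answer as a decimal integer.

451899086

`flags` follows `payload_len` (4 B), `count` (4 B), `height` (8 B), so it starts at offset 4 + 4 + 8 = 16 and occupies 4 bytes.
Bytes at offsets 16..19: 1A EF 6E CE.
Big-endian stores the most-significant byte at the lowest address.
The bytes are already most-significant first: 0x1AEF6ECE.
0x1AEF6ECE = 451899086.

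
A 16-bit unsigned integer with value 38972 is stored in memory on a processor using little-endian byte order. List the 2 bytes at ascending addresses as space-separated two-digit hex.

38972 in hexadecimal, padded to 16 bits, is 0x983C.
Split into bytes (most-significant first): 98 3C.
Little-endian: lowest address holds the least-significant byte.
So at ascending addresses the bytes are 3C 98.

3C 98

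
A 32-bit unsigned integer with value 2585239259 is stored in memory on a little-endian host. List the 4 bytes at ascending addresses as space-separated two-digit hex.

2585239259 in hexadecimal, padded to 32 bits, is 0x9A179EDB.
Split into bytes (most-significant first): 9A 17 9E DB.
Little-endian: lowest address holds the least-significant byte.
So at ascending addresses the bytes are DB 9E 17 9A.

DB 9E 17 9A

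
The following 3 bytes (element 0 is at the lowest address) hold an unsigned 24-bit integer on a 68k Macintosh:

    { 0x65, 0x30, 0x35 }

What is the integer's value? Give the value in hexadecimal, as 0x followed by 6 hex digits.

0x653035

In big-endian order the high byte comes first in memory.
The bytes are already most-significant first: 0x653035.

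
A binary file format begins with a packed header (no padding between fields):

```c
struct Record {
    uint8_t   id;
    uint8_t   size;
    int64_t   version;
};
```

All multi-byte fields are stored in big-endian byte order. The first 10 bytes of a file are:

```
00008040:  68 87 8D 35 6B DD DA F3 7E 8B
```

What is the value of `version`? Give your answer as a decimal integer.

`version` follows `id` (1 B), `size` (1 B), so it starts at offset 1 + 1 = 2 and occupies 8 bytes.
Bytes at offsets 2..9: 8D 35 6B DD DA F3 7E 8B.
In big-endian order the high byte comes first in memory.
The bytes are already most-significant first: 0x8D356BDDDAF37E8B.
Top bit is set, so as a signed 64-bit value this is 0x8D356BDDDAF37E8B − 2^64 = -8271586539990712693.

-8271586539990712693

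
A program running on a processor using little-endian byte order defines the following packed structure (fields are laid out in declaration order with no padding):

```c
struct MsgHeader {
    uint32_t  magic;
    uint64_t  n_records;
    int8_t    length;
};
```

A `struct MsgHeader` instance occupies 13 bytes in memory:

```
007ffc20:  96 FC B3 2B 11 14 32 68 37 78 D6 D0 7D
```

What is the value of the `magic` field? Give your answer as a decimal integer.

`magic` is the first field, at byte offset 0, occupying 4 bytes.
Bytes at offsets 0..3: 96 FC B3 2B.
Little-endian: lowest address holds the least-significant byte.
Reassemble most-significant byte first: 2B B3 FC 96 → 0x2BB3FC96.
0x2BB3FC96 = 733215894.

733215894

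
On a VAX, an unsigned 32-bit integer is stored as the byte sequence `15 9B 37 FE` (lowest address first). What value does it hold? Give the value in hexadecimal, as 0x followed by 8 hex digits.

0xFE379B15

In little-endian order the low byte comes first in memory.
Reassemble most-significant byte first: FE 37 9B 15 → 0xFE379B15.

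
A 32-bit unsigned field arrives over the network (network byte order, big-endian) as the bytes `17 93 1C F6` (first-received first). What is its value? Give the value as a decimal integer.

In big-endian order the high byte comes first in memory.
The bytes are already most-significant first: 0x17931CF6.
0x17931CF6 = 395517174.

395517174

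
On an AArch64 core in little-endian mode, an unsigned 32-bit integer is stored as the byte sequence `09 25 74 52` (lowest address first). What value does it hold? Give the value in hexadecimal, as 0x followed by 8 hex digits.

0x52742509

Little-endian: lowest address holds the least-significant byte.
Reassemble most-significant byte first: 52 74 25 09 → 0x52742509.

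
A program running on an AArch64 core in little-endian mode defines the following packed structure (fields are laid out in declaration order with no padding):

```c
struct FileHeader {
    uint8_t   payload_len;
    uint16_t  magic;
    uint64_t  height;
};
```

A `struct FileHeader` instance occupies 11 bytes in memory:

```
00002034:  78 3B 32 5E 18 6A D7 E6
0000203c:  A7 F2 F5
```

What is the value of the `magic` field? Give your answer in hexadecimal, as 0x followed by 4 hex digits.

`magic` follows `payload_len` (1 byte), so it starts at byte offset 1 and occupies 2 bytes.
Bytes at offsets 1..2: 3B 32.
Little-endian: lowest address holds the least-significant byte.
Reassemble most-significant byte first: 32 3B → 0x323B.

0x323B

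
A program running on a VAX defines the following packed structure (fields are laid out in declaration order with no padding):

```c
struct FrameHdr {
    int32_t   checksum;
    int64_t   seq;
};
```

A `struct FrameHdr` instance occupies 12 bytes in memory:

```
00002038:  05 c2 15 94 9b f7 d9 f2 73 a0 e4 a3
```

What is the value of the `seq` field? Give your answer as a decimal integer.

`seq` follows `checksum` (4 bytes), so it starts at byte offset 4 and occupies 8 bytes.
Bytes at offsets 4..11: 9B F7 D9 F2 73 A0 E4 A3.
In little-endian order the low byte comes first in memory.
Reassemble most-significant byte first: A3 E4 A0 73 F2 D9 F7 9B → 0xA3E4A073F2D9F79B.
Top bit is set, so as a signed 64-bit value this is 0xA3E4A073F2D9F79B − 2^64 = -6637003530981214309.

-6637003530981214309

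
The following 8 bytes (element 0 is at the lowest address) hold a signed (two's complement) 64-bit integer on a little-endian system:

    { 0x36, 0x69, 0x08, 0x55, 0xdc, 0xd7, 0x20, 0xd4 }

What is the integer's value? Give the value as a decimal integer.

-3161289597094696650

Little-endian stores the least-significant byte at the lowest address.
Reassemble most-significant byte first: D4 20 D7 DC 55 08 69 36 → 0xD420D7DC55086936.
Top bit is set, so as a signed 64-bit value this is 0xD420D7DC55086936 − 2^64 = -3161289597094696650.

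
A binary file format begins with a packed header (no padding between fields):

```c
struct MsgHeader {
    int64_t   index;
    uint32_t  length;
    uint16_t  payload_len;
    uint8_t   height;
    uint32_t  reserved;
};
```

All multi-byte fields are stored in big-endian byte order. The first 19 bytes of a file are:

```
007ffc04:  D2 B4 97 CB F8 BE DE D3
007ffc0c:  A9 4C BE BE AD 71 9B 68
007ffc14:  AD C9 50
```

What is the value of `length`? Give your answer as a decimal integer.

2840379070

`length` follows `index` (8 bytes), so it starts at byte offset 8 and occupies 4 bytes.
Bytes at offsets 8..11: A9 4C BE BE.
Big-endian: lowest address holds the most-significant byte.
The bytes are already most-significant first: 0xA94CBEBE.
0xA94CBEBE = 2840379070.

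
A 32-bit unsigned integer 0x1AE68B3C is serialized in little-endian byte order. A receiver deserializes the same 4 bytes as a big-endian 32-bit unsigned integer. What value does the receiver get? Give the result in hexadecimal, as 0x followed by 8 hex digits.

Stored little-endian, the bytes at ascending addresses are 3C 8B E6 1A.
Read back as big-endian, the last byte is least significant, giving 0x3C8BE61A.

0x3C8BE61A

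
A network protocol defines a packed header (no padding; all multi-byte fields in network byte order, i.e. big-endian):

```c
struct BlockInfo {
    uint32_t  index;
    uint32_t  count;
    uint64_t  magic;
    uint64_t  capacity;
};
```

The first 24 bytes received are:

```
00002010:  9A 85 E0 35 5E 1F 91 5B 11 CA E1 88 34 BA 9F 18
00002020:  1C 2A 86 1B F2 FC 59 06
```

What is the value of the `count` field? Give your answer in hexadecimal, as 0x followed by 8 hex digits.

0x5E1F915B

`count` follows `index` (4 bytes), so it starts at byte offset 4 and occupies 4 bytes.
Bytes at offsets 4..7: 5E 1F 91 5B.
Big-endian: lowest address holds the most-significant byte.
The bytes are already most-significant first: 0x5E1F915B.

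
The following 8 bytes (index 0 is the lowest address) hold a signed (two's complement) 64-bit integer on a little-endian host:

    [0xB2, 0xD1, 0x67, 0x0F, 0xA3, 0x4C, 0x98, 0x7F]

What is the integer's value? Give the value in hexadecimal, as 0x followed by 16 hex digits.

0x7F984CA30F67D1B2

Little-endian stores the least-significant byte at the lowest address.
Reassemble most-significant byte first: 7F 98 4C A3 0F 67 D1 B2 → 0x7F984CA30F67D1B2.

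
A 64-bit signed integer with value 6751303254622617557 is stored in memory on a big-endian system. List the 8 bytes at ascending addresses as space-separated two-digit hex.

6751303254622617557 in hexadecimal, padded to 64 bits, is 0x5DB1728A46B83FD5.
Split into bytes (most-significant first): 5D B1 72 8A 46 B8 3F D5.
Big-endian stores the most-significant byte at the lowest address.
So the memory order matches the most-significant-first order: 5D B1 72 8A 46 B8 3F D5.

5D B1 72 8A 46 B8 3F D5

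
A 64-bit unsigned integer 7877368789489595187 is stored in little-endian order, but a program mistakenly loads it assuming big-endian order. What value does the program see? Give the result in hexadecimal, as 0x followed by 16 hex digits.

0x33B3468E2D09526D

7877368789489595187 in 64-bit hexadecimal is 0x6D52092D8E46B333.
Stored little-endian, the bytes at ascending addresses are 33 B3 46 8E 2D 09 52 6D.
Read back as big-endian, the last byte is least significant, giving 0x33B3468E2D09526D.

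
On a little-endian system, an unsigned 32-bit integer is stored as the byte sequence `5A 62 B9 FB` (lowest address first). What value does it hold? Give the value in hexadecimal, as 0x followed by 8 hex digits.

0xFBB9625A

Little-endian: lowest address holds the least-significant byte.
Reassemble most-significant byte first: FB B9 62 5A → 0xFBB9625A.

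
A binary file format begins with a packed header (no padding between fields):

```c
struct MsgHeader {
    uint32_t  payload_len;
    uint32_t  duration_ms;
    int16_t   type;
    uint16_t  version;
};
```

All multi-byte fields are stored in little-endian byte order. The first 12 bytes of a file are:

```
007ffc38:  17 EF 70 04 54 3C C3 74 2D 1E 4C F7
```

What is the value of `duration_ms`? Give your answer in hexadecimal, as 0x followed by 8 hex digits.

0x74C33C54

`duration_ms` follows `payload_len` (4 bytes), so it starts at byte offset 4 and occupies 4 bytes.
Bytes at offsets 4..7: 54 3C C3 74.
Little-endian: lowest address holds the least-significant byte.
Reassemble most-significant byte first: 74 C3 3C 54 → 0x74C33C54.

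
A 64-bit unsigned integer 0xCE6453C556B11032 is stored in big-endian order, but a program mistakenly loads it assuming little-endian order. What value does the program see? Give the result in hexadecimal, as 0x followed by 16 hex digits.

0x3210B156C55364CE

Stored big-endian, the bytes at ascending addresses are CE 64 53 C5 56 B1 10 32.
Read back as little-endian, the first byte is least significant, giving 0x3210B156C55364CE.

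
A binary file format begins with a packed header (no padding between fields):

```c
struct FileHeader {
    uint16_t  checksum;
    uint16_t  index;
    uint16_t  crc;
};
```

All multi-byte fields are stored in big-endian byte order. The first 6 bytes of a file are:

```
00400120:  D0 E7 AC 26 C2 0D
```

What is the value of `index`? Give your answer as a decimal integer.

`index` follows `checksum` (2 bytes), so it starts at byte offset 2 and occupies 2 bytes.
Bytes at offsets 2..3: AC 26.
In big-endian order the high byte comes first in memory.
The bytes are already most-significant first: 0xAC26.
0xAC26 = 44070.

44070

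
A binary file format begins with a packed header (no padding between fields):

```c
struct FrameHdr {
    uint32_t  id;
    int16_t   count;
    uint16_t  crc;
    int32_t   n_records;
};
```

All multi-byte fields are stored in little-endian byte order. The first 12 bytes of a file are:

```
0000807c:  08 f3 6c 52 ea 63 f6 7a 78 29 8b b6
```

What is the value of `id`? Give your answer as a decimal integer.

1382871816

`id` is the first field, at byte offset 0, occupying 4 bytes.
Bytes at offsets 0..3: 08 F3 6C 52.
In little-endian order the low byte comes first in memory.
Reassemble most-significant byte first: 52 6C F3 08 → 0x526CF308.
0x526CF308 = 1382871816.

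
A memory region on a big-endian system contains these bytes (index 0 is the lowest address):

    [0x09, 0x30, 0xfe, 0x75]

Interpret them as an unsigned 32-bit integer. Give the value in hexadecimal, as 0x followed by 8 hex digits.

0x0930FE75

In big-endian order the high byte comes first in memory.
The bytes are already most-significant first: 0x0930FE75.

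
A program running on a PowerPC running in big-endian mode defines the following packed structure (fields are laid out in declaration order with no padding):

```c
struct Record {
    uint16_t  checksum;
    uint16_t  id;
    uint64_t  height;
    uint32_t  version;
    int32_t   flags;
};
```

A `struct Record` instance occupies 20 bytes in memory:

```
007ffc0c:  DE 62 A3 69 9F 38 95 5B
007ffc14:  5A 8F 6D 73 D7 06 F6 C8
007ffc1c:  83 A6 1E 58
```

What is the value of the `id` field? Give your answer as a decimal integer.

41833

`id` follows `checksum` (2 bytes), so it starts at byte offset 2 and occupies 2 bytes.
Bytes at offsets 2..3: A3 69.
Big-endian: lowest address holds the most-significant byte.
The bytes are already most-significant first: 0xA369.
0xA369 = 41833.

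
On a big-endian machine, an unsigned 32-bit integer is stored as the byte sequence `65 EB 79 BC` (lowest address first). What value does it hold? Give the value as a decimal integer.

Big-endian stores the most-significant byte at the lowest address.
The bytes are already most-significant first: 0x65EB79BC.
0x65EB79BC = 1709930940.

1709930940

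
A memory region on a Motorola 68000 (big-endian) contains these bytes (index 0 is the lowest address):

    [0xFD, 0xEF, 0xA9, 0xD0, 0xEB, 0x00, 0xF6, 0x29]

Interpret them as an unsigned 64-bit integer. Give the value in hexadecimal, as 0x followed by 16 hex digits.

Big-endian: lowest address holds the most-significant byte.
The bytes are already most-significant first: 0xFDEFA9D0EB00F629.

0xFDEFA9D0EB00F629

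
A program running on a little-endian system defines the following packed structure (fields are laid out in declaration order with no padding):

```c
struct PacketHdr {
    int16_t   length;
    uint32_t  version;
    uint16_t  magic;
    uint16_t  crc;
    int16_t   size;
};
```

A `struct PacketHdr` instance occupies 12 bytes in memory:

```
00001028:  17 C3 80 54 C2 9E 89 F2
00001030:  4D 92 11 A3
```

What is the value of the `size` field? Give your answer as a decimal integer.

`size` follows `length` (2 B), `version` (4 B), `magic` (2 B), `crc` (2 B), so it starts at offset 2 + 4 + 2 + 2 = 10 and occupies 2 bytes.
Bytes at offsets 10..11: 11 A3.
Little-endian stores the least-significant byte at the lowest address.
Reassemble most-significant byte first: A3 11 → 0xA311.
Top bit is set, so as a signed 16-bit value this is 0xA311 − 2^16 = -23791.

-23791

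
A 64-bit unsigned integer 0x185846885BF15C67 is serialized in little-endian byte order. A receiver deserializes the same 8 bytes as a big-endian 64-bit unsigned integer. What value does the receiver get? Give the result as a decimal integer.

Stored little-endian, the bytes at ascending addresses are 67 5C F1 5B 88 46 58 18.
Read back as big-endian, the last byte is least significant, giving 0x675CF15B88465818.
0x675CF15B88465818 = 7448093259194587160.

7448093259194587160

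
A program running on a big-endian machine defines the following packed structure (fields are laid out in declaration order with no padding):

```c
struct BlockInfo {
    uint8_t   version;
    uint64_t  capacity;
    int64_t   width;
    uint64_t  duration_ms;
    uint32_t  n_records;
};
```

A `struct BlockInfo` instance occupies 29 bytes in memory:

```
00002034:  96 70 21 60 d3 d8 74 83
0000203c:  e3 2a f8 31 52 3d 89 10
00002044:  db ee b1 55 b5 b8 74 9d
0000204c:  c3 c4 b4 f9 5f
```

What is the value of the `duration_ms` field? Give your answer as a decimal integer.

`duration_ms` follows `version` (1 B), `capacity` (8 B), `width` (8 B), so it starts at offset 1 + 8 + 8 = 17 and occupies 8 bytes.
Bytes at offsets 17..24: EE B1 55 B5 B8 74 9D C3.
Big-endian: lowest address holds the most-significant byte.
The bytes are already most-significant first: 0xEEB155B5B8749DC3.
0xEEB155B5B8749DC3 = 17199622690876726723.

17199622690876726723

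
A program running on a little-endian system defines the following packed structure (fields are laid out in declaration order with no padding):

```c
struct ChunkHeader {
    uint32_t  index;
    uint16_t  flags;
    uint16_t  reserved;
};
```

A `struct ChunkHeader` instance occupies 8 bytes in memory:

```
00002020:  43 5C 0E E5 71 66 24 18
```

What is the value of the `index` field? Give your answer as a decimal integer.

`index` is the first field, at byte offset 0, occupying 4 bytes.
Bytes at offsets 0..3: 43 5C 0E E5.
Little-endian stores the least-significant byte at the lowest address.
Reassemble most-significant byte first: E5 0E 5C 43 → 0xE50E5C43.
0xE50E5C43 = 3842923587.

3842923587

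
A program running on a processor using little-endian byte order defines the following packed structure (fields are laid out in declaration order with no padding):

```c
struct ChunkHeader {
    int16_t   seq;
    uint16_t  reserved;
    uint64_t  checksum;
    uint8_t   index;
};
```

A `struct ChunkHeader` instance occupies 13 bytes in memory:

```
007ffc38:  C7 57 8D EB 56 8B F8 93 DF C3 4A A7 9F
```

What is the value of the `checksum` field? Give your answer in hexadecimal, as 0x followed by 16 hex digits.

`checksum` follows `seq` (2 B), `reserved` (2 B), so it starts at offset 2 + 2 = 4 and occupies 8 bytes.
Bytes at offsets 4..11: 56 8B F8 93 DF C3 4A A7.
Little-endian stores the least-significant byte at the lowest address.
Reassemble most-significant byte first: A7 4A C3 DF 93 F8 8B 56 → 0xA74AC3DF93F88B56.

0xA74AC3DF93F88B56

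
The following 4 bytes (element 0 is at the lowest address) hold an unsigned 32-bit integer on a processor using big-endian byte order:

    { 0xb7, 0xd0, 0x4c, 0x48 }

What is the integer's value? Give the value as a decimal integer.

Big-endian stores the most-significant byte at the lowest address.
The bytes are already most-significant first: 0xB7D04C48.
0xB7D04C48 = 3083881544.

3083881544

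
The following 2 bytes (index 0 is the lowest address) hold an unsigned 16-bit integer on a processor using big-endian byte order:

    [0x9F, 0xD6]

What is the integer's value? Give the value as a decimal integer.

In big-endian order the high byte comes first in memory.
The bytes are already most-significant first: 0x9FD6.
0x9FD6 = 40918.

40918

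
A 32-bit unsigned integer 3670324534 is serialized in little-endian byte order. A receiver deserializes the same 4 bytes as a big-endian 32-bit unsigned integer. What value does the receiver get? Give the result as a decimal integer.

917882074

3670324534 in 32-bit hexadecimal is 0xDAC4B536.
Stored little-endian, the bytes at ascending addresses are 36 B5 C4 DA.
Read back as big-endian, the last byte is least significant, giving 0x36B5C4DA.
0x36B5C4DA = 917882074.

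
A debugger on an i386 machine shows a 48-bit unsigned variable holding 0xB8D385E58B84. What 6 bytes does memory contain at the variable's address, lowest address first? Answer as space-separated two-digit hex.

Split into bytes (most-significant first): B8 D3 85 E5 8B 84.
Little-endian: lowest address holds the least-significant byte.
So at ascending addresses the bytes are 84 8B E5 85 D3 B8.

84 8B E5 85 D3 B8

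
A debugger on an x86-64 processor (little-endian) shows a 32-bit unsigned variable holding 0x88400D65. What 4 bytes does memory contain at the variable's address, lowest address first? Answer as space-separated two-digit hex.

Split into bytes (most-significant first): 88 40 0D 65.
In little-endian order the low byte comes first in memory.
So at ascending addresses the bytes are 65 0D 40 88.

65 0D 40 88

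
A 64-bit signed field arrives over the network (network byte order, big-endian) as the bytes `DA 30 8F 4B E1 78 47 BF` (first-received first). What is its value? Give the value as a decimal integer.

-2724520218491074625

In big-endian order the high byte comes first in memory.
The bytes are already most-significant first: 0xDA308F4BE17847BF.
Top bit is set, so as a signed 64-bit value this is 0xDA308F4BE17847BF − 2^64 = -2724520218491074625.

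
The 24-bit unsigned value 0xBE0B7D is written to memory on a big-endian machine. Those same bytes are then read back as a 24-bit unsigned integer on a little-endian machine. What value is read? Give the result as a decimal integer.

8195006

Stored big-endian, the bytes at ascending addresses are BE 0B 7D.
Read back as little-endian, the first byte is least significant, giving 0x7D0BBE.
0x7D0BBE = 8195006.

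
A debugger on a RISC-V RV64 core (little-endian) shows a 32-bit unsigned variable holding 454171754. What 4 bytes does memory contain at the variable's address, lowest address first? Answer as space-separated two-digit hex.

6A 1C 12 1B

454171754 in hexadecimal, padded to 32 bits, is 0x1B121C6A.
Split into bytes (most-significant first): 1B 12 1C 6A.
Little-endian: lowest address holds the least-significant byte.
So at ascending addresses the bytes are 6A 1C 12 1B.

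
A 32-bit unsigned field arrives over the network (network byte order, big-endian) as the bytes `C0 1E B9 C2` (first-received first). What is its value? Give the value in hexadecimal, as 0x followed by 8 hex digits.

0xC01EB9C2

In big-endian order the high byte comes first in memory.
The bytes are already most-significant first: 0xC01EB9C2.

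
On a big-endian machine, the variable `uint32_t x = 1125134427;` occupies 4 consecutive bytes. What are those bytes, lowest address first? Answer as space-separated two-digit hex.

1125134427 in hexadecimal, padded to 32 bits, is 0x4310305B.
Split into bytes (most-significant first): 43 10 30 5B.
Big-endian stores the most-significant byte at the lowest address.
So the memory order matches the most-significant-first order: 43 10 30 5B.

43 10 30 5B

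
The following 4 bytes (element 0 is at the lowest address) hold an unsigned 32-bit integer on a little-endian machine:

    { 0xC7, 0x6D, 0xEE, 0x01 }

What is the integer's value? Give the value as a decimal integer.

32402887

Little-endian: lowest address holds the least-significant byte.
Reassemble most-significant byte first: 01 EE 6D C7 → 0x01EE6DC7.
0x01EE6DC7 = 32402887.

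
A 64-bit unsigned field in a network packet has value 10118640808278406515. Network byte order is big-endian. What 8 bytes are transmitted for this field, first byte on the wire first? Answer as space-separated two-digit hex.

8C 6C A2 34 4B 34 B5 73

10118640808278406515 in hexadecimal, padded to 64 bits, is 0x8C6CA2344B34B573.
Split into bytes (most-significant first): 8C 6C A2 34 4B 34 B5 73.
Big-endian: lowest address holds the most-significant byte.
So the memory order matches the most-significant-first order: 8C 6C A2 34 4B 34 B5 73.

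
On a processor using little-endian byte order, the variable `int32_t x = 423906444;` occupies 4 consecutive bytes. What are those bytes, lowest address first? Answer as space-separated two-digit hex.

423906444 in hexadecimal, padded to 32 bits, is 0x19444C8C.
Split into bytes (most-significant first): 19 44 4C 8C.
Little-endian: lowest address holds the least-significant byte.
So at ascending addresses the bytes are 8C 4C 44 19.

8C 4C 44 19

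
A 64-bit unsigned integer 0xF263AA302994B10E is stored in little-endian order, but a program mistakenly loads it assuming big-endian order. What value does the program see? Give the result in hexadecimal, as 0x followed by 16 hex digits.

Stored little-endian, the bytes at ascending addresses are 0E B1 94 29 30 AA 63 F2.
Read back as big-endian, the last byte is least significant, giving 0x0EB1942930AA63F2.

0x0EB1942930AA63F2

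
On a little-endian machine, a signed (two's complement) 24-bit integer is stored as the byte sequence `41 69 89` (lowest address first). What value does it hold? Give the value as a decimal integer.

In little-endian order the low byte comes first in memory.
Reassemble most-significant byte first: 89 69 41 → 0x896941.
Top bit is set, so as a signed 24-bit value this is 0x896941 − 2^24 = -7771839.

-7771839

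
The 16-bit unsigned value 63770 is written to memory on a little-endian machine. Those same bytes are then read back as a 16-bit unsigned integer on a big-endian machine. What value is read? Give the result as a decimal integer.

6905

63770 in 16-bit hexadecimal is 0xF91A.
Stored little-endian, the bytes at ascending addresses are 1A F9.
Read back as big-endian, the last byte is least significant, giving 0x1AF9.
0x1AF9 = 6905.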